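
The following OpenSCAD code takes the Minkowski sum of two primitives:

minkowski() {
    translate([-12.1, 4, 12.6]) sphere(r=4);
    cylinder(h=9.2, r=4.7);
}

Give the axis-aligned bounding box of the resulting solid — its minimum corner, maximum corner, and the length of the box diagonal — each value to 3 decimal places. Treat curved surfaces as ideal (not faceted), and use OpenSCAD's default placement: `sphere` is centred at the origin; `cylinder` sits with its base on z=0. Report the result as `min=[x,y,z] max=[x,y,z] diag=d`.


min=[-20.800,-4.700,8.600] max=[-3.400,12.700,25.800] diag=30.023

A = translate([-12.1, 4, 12.6]) sphere(r=4) → bbox [-16.1,0,8.6] .. [-8.1,8,16.6]
B = cylinder(h=9.2, r=4.7) → bbox [-4.7,-4.7,0] .. [4.7,4.7,9.2]
lo = A.lo+B.lo = [-16.1-4.7, 0-4.7, 8.6+0] = [-20.800,-4.700,8.600]
hi = A.hi+B.hi = [-8.1+4.7, 8+4.7, 16.6+9.2] = [-3.400,12.700,25.800]
diag = √(17.4²+17.4²+17.2²) = √901.36 = 30.023


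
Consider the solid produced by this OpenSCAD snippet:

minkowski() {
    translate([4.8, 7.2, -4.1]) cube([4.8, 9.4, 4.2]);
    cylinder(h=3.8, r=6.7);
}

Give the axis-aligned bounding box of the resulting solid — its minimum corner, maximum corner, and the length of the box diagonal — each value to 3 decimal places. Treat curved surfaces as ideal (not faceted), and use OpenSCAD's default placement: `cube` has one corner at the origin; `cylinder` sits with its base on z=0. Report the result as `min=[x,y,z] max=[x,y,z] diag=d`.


A = translate([4.8, 7.2, -4.1]) cube([4.8, 9.4, 4.2]) → bbox [4.8,7.2,-4.1] .. [9.6,16.6,0.1]
B = cylinder(h=3.8, r=6.7) → bbox [-6.7,-6.7,0] .. [6.7,6.7,3.8]
lo = A.lo+B.lo = [4.8-6.7, 7.2-6.7, -4.1+0] = [-1.900,0.500,-4.100]
hi = A.hi+B.hi = [9.6+6.7, 16.6+6.7, 0.1+3.8] = [16.300,23.300,3.900]
diag = √(18.2²+22.8²+8²) = √915.08 = 30.250

min=[-1.900,0.500,-4.100] max=[16.300,23.300,3.900] diag=30.250


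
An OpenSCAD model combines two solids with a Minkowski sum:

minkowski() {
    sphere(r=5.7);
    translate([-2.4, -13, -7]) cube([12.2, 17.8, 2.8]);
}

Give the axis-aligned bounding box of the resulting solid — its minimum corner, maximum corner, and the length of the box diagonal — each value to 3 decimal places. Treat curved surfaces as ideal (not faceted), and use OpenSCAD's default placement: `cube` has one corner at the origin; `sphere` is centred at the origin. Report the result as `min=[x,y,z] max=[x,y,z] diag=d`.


min=[-8.100,-18.700,-12.700] max=[15.500,10.500,1.500] diag=40.140

A = translate([-2.4, -13, -7]) cube([12.2, 17.8, 2.8]) → bbox [-2.4,-13,-7] .. [9.8,4.8,-4.2]
B = sphere(r=5.7) → bbox [-5.7,-5.7,-5.7] .. [5.7,5.7,5.7]
lo = A.lo+B.lo = [-2.4-5.7, -13-5.7, -7-5.7] = [-8.100,-18.700,-12.700]
hi = A.hi+B.hi = [9.8+5.7, 4.8+5.7, -4.2+5.7] = [15.500,10.500,1.500]
diag = √(23.6²+29.2²+14.2²) = √1611.24 = 40.140


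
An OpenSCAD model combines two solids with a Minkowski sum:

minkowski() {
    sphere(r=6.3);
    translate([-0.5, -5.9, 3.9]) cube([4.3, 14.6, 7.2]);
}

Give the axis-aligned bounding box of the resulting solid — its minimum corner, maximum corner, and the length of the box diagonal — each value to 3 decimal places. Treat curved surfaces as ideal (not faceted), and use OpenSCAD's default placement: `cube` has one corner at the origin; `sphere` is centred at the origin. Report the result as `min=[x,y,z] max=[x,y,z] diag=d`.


A = translate([-0.5, -5.9, 3.9]) cube([4.3, 14.6, 7.2]) → bbox [-0.5,-5.9,3.9] .. [3.8,8.7,11.1]
B = sphere(r=6.3) → bbox [-6.3,-6.3,-6.3] .. [6.3,6.3,6.3]
lo = A.lo+B.lo = [-0.5-6.3, -5.9-6.3, 3.9-6.3] = [-6.800,-12.200,-2.400]
hi = A.hi+B.hi = [3.8+6.3, 8.7+6.3, 11.1+6.3] = [10.100,15.000,17.400]
diag = √(16.9²+27.2²+19.8²) = √1417.49 = 37.650

min=[-6.800,-12.200,-2.400] max=[10.100,15.000,17.400] diag=37.650


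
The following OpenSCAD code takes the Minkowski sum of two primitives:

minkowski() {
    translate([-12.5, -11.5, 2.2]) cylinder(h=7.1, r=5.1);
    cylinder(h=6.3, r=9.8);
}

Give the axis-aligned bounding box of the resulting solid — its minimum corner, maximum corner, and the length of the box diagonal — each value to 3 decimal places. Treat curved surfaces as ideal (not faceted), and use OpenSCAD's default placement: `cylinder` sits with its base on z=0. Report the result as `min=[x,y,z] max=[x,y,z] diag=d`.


min=[-27.400,-26.400,2.200] max=[2.400,3.400,15.600] diag=44.223

A = translate([-12.5, -11.5, 2.2]) cylinder(h=7.1, r=5.1) → bbox [-17.6,-16.6,2.2] .. [-7.4,-6.4,9.3]
B = cylinder(h=6.3, r=9.8) → bbox [-9.8,-9.8,0] .. [9.8,9.8,6.3]
lo = A.lo+B.lo = [-17.6-9.8, -16.6-9.8, 2.2+0] = [-27.400,-26.400,2.200]
hi = A.hi+B.hi = [-7.4+9.8, -6.4+9.8, 9.3+6.3] = [2.400,3.400,15.600]
diag = √(29.8²+29.8²+13.4²) = √1955.64 = 44.223


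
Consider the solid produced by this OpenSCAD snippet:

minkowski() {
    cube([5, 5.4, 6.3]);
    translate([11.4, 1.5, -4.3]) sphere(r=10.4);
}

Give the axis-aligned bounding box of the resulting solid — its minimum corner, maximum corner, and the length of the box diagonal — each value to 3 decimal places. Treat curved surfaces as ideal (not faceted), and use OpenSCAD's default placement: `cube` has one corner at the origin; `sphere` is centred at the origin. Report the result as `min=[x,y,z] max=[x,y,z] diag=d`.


A = translate([11.4, 1.5, -4.3]) sphere(r=10.4) → bbox [1,-8.9,-14.7] .. [21.8,11.9,6.1]
B = cube([5, 5.4, 6.3]) → bbox [0,0,0] .. [5,5.4,6.3]
lo = A.lo+B.lo = [1+0, -8.9+0, -14.7+0] = [1.000,-8.900,-14.700]
hi = A.hi+B.hi = [21.8+5, 11.9+5.4, 6.1+6.3] = [26.800,17.300,12.400]
diag = √(25.8²+26.2²+27.1²) = √2086.49 = 45.678

min=[1.000,-8.900,-14.700] max=[26.800,17.300,12.400] diag=45.678


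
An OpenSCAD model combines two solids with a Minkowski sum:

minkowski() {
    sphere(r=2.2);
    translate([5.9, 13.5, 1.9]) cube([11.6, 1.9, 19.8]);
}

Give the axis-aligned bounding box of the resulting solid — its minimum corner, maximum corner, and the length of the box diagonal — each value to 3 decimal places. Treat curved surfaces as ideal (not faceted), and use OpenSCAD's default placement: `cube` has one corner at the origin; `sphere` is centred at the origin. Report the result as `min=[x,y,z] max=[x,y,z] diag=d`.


A = translate([5.9, 13.5, 1.9]) cube([11.6, 1.9, 19.8]) → bbox [5.9,13.5,1.9] .. [17.5,15.4,21.7]
B = sphere(r=2.2) → bbox [-2.2,-2.2,-2.2] .. [2.2,2.2,2.2]
lo = A.lo+B.lo = [5.9-2.2, 13.5-2.2, 1.9-2.2] = [3.700,11.300,-0.300]
hi = A.hi+B.hi = [17.5+2.2, 15.4+2.2, 21.7+2.2] = [19.700,17.600,23.900]
diag = √(16²+6.3²+24.2²) = √881.33 = 29.687

min=[3.700,11.300,-0.300] max=[19.700,17.600,23.900] diag=29.687


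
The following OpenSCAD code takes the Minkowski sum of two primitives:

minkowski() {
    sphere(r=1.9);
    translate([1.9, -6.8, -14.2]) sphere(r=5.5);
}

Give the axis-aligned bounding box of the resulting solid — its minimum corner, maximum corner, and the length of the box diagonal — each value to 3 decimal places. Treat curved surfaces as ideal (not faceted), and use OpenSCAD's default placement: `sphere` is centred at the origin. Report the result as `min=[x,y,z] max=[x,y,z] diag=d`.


A = translate([1.9, -6.8, -14.2]) sphere(r=5.5) → bbox [-3.6,-12.3,-19.7] .. [7.4,-1.3,-8.7]
B = sphere(r=1.9) → bbox [-1.9,-1.9,-1.9] .. [1.9,1.9,1.9]
lo = A.lo+B.lo = [-3.6-1.9, -12.3-1.9, -19.7-1.9] = [-5.500,-14.200,-21.600]
hi = A.hi+B.hi = [7.4+1.9, -1.3+1.9, -8.7+1.9] = [9.300,0.600,-6.800]
diag = √(14.8²+14.8²+14.8²) = √657.12 = 25.634

min=[-5.500,-14.200,-21.600] max=[9.300,0.600,-6.800] diag=25.634


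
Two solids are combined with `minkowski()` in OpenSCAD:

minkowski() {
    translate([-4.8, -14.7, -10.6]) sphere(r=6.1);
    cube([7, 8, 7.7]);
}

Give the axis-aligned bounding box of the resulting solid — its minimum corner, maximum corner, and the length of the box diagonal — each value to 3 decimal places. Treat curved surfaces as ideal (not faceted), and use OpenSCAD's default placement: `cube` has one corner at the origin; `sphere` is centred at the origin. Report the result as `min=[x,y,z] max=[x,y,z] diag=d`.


min=[-10.900,-20.800,-16.700] max=[8.300,-0.600,3.200] diag=34.245

A = translate([-4.8, -14.7, -10.6]) sphere(r=6.1) → bbox [-10.9,-20.8,-16.7] .. [1.3,-8.6,-4.5]
B = cube([7, 8, 7.7]) → bbox [0,0,0] .. [7,8,7.7]
lo = A.lo+B.lo = [-10.9+0, -20.8+0, -16.7+0] = [-10.900,-20.800,-16.700]
hi = A.hi+B.hi = [1.3+7, -8.6+8, -4.5+7.7] = [8.300,-0.600,3.200]
diag = √(19.2²+20.2²+19.9²) = √1172.69 = 34.245


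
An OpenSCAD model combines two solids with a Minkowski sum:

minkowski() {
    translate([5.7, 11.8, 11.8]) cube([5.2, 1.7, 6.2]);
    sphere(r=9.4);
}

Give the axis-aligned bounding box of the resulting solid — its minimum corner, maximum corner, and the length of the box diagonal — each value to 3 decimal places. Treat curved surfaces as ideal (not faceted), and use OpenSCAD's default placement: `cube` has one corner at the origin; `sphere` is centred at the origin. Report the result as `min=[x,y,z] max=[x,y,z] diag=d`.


min=[-3.700,2.400,2.400] max=[20.300,22.900,27.400] diag=40.265

A = translate([5.7, 11.8, 11.8]) cube([5.2, 1.7, 6.2]) → bbox [5.7,11.8,11.8] .. [10.9,13.5,18]
B = sphere(r=9.4) → bbox [-9.4,-9.4,-9.4] .. [9.4,9.4,9.4]
lo = A.lo+B.lo = [5.7-9.4, 11.8-9.4, 11.8-9.4] = [-3.700,2.400,2.400]
hi = A.hi+B.hi = [10.9+9.4, 13.5+9.4, 18+9.4] = [20.300,22.900,27.400]
diag = √(24²+20.5²+25²) = √1621.25 = 40.265


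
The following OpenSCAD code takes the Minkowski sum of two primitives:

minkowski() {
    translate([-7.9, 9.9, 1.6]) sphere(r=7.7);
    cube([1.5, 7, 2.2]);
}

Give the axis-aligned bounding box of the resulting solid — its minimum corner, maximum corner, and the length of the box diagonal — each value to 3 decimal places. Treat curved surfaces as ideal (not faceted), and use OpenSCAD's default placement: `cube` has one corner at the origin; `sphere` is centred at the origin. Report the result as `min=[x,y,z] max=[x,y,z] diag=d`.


min=[-15.600,2.200,-6.100] max=[1.300,24.600,11.500] diag=33.123

A = translate([-7.9, 9.9, 1.6]) sphere(r=7.7) → bbox [-15.6,2.2,-6.1] .. [-0.2,17.6,9.3]
B = cube([1.5, 7, 2.2]) → bbox [0,0,0] .. [1.5,7,2.2]
lo = A.lo+B.lo = [-15.6+0, 2.2+0, -6.1+0] = [-15.600,2.200,-6.100]
hi = A.hi+B.hi = [-0.2+1.5, 17.6+7, 9.3+2.2] = [1.300,24.600,11.500]
diag = √(16.9²+22.4²+17.6²) = √1097.13 = 33.123


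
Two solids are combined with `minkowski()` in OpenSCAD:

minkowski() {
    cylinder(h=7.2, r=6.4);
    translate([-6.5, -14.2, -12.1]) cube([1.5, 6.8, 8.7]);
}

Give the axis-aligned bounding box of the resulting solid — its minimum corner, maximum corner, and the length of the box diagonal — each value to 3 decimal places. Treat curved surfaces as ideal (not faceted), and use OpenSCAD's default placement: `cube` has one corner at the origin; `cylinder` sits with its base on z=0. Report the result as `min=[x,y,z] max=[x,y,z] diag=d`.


min=[-12.900,-20.600,-12.100] max=[1.400,-1.000,3.800] diag=29.008

A = translate([-6.5, -14.2, -12.1]) cube([1.5, 6.8, 8.7]) → bbox [-6.5,-14.2,-12.1] .. [-5,-7.4,-3.4]
B = cylinder(h=7.2, r=6.4) → bbox [-6.4,-6.4,0] .. [6.4,6.4,7.2]
lo = A.lo+B.lo = [-6.5-6.4, -14.2-6.4, -12.1+0] = [-12.900,-20.600,-12.100]
hi = A.hi+B.hi = [-5+6.4, -7.4+6.4, -3.4+7.2] = [1.400,-1.000,3.800]
diag = √(14.3²+19.6²+15.9²) = √841.46 = 29.008


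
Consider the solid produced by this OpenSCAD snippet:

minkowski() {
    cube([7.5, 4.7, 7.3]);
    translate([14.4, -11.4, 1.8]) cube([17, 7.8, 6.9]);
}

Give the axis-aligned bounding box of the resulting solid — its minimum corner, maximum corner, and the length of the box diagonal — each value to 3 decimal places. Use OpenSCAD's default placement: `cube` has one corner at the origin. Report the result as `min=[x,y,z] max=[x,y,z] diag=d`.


min=[14.400,-11.400,1.800] max=[38.900,1.100,16.000] diag=30.954

A = translate([14.4, -11.4, 1.8]) cube([17, 7.8, 6.9]) → bbox [14.4,-11.4,1.8] .. [31.4,-3.6,8.7]
B = cube([7.5, 4.7, 7.3]) → bbox [0,0,0] .. [7.5,4.7,7.3]
lo = A.lo+B.lo = [14.4+0, -11.4+0, 1.8+0] = [14.400,-11.400,1.800]
hi = A.hi+B.hi = [31.4+7.5, -3.6+4.7, 8.7+7.3] = [38.900,1.100,16.000]
diag = √(24.5²+12.5²+14.2²) = √958.14 = 30.954


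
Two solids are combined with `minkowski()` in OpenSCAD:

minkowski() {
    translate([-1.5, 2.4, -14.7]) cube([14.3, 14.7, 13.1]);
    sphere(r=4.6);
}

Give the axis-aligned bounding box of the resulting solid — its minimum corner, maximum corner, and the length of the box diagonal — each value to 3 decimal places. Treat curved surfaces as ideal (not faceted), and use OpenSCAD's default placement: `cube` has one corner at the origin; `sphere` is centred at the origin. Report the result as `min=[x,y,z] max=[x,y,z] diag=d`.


A = translate([-1.5, 2.4, -14.7]) cube([14.3, 14.7, 13.1]) → bbox [-1.5,2.4,-14.7] .. [12.8,17.1,-1.6]
B = sphere(r=4.6) → bbox [-4.6,-4.6,-4.6] .. [4.6,4.6,4.6]
lo = A.lo+B.lo = [-1.5-4.6, 2.4-4.6, -14.7-4.6] = [-6.100,-2.200,-19.300]
hi = A.hi+B.hi = [12.8+4.6, 17.1+4.6, -1.6+4.6] = [17.400,21.700,3.000]
diag = √(23.5²+23.9²+22.3²) = √1620.75 = 40.259

min=[-6.100,-2.200,-19.300] max=[17.400,21.700,3.000] diag=40.259


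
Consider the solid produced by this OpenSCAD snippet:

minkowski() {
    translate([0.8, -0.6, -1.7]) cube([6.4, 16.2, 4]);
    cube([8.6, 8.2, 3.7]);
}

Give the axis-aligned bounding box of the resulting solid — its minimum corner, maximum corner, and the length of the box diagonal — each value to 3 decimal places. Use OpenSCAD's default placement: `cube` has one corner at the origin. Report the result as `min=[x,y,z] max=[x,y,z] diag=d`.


min=[0.800,-0.600,-1.700] max=[15.800,23.800,6.000] diag=29.659

A = translate([0.8, -0.6, -1.7]) cube([6.4, 16.2, 4]) → bbox [0.8,-0.6,-1.7] .. [7.2,15.6,2.3]
B = cube([8.6, 8.2, 3.7]) → bbox [0,0,0] .. [8.6,8.2,3.7]
lo = A.lo+B.lo = [0.8+0, -0.6+0, -1.7+0] = [0.800,-0.600,-1.700]
hi = A.hi+B.hi = [7.2+8.6, 15.6+8.2, 2.3+3.7] = [15.800,23.800,6.000]
diag = √(15²+24.4²+7.7²) = √879.65 = 29.659


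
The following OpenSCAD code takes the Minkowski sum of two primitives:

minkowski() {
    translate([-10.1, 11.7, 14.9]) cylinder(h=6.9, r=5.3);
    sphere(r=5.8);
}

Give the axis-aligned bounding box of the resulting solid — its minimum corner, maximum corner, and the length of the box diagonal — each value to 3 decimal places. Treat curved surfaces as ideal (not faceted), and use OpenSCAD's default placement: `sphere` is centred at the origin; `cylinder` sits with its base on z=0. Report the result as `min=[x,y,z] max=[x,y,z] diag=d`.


A = translate([-10.1, 11.7, 14.9]) cylinder(h=6.9, r=5.3) → bbox [-15.4,6.4,14.9] .. [-4.8,17,21.8]
B = sphere(r=5.8) → bbox [-5.8,-5.8,-5.8] .. [5.8,5.8,5.8]
lo = A.lo+B.lo = [-15.4-5.8, 6.4-5.8, 14.9-5.8] = [-21.200,0.600,9.100]
hi = A.hi+B.hi = [-4.8+5.8, 17+5.8, 21.8+5.8] = [1.000,22.800,27.600]
diag = √(22.2²+22.2²+18.5²) = √1327.93 = 36.441

min=[-21.200,0.600,9.100] max=[1.000,22.800,27.600] diag=36.441


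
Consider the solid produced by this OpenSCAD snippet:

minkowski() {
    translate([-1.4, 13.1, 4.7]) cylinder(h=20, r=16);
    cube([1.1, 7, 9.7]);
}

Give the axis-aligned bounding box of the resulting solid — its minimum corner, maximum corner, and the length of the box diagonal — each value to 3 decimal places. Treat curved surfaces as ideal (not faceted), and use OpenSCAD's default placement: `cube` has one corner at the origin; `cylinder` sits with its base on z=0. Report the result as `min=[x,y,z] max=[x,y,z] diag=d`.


min=[-17.400,-2.900,4.700] max=[15.700,36.100,34.400] diag=59.150

A = translate([-1.4, 13.1, 4.7]) cylinder(h=20, r=16) → bbox [-17.4,-2.9,4.7] .. [14.6,29.1,24.7]
B = cube([1.1, 7, 9.7]) → bbox [0,0,0] .. [1.1,7,9.7]
lo = A.lo+B.lo = [-17.4+0, -2.9+0, 4.7+0] = [-17.400,-2.900,4.700]
hi = A.hi+B.hi = [14.6+1.1, 29.1+7, 24.7+9.7] = [15.700,36.100,34.400]
diag = √(33.1²+39²+29.7²) = √3498.7 = 59.150


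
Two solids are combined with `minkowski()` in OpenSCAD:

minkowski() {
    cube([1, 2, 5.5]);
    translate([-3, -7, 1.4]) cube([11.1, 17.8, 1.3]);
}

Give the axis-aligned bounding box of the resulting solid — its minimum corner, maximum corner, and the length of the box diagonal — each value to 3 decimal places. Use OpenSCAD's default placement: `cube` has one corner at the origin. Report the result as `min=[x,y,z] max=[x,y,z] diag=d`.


min=[-3.000,-7.000,1.400] max=[9.100,12.800,8.200] diag=24.180

A = translate([-3, -7, 1.4]) cube([11.1, 17.8, 1.3]) → bbox [-3,-7,1.4] .. [8.1,10.8,2.7]
B = cube([1, 2, 5.5]) → bbox [0,0,0] .. [1,2,5.5]
lo = A.lo+B.lo = [-3+0, -7+0, 1.4+0] = [-3.000,-7.000,1.400]
hi = A.hi+B.hi = [8.1+1, 10.8+2, 2.7+5.5] = [9.100,12.800,8.200]
diag = √(12.1²+19.8²+6.8²) = √584.69 = 24.180


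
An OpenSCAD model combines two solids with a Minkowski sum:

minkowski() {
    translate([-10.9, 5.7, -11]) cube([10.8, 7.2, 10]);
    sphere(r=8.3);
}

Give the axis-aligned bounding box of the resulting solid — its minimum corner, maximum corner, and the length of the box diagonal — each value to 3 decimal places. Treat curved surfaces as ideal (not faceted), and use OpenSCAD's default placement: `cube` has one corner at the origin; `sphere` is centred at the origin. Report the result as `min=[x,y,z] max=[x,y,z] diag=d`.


A = translate([-10.9, 5.7, -11]) cube([10.8, 7.2, 10]) → bbox [-10.9,5.7,-11] .. [-0.1,12.9,-1]
B = sphere(r=8.3) → bbox [-8.3,-8.3,-8.3] .. [8.3,8.3,8.3]
lo = A.lo+B.lo = [-10.9-8.3, 5.7-8.3, -11-8.3] = [-19.200,-2.600,-19.300]
hi = A.hi+B.hi = [-0.1+8.3, 12.9+8.3, -1+8.3] = [8.200,21.200,7.300]
diag = √(27.4²+23.8²+26.6²) = √2024.76 = 44.997

min=[-19.200,-2.600,-19.300] max=[8.200,21.200,7.300] diag=44.997


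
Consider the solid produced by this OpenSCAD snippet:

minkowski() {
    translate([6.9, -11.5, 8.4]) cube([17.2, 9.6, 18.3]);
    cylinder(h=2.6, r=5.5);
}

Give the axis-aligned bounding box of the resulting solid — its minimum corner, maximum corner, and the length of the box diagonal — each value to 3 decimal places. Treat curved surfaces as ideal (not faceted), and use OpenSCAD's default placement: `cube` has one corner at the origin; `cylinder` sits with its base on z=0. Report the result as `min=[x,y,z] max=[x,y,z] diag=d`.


min=[1.400,-17.000,8.400] max=[29.600,3.600,29.300] diag=40.699

A = translate([6.9, -11.5, 8.4]) cube([17.2, 9.6, 18.3]) → bbox [6.9,-11.5,8.4] .. [24.1,-1.9,26.7]
B = cylinder(h=2.6, r=5.5) → bbox [-5.5,-5.5,0] .. [5.5,5.5,2.6]
lo = A.lo+B.lo = [6.9-5.5, -11.5-5.5, 8.4+0] = [1.400,-17.000,8.400]
hi = A.hi+B.hi = [24.1+5.5, -1.9+5.5, 26.7+2.6] = [29.600,3.600,29.300]
diag = √(28.2²+20.6²+20.9²) = √1656.41 = 40.699


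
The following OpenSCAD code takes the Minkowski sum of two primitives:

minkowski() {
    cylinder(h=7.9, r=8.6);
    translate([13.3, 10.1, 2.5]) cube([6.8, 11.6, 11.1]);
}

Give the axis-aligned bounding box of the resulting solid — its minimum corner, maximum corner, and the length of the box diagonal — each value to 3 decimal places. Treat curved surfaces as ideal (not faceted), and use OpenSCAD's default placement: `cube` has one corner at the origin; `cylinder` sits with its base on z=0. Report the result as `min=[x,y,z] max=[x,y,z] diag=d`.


A = translate([13.3, 10.1, 2.5]) cube([6.8, 11.6, 11.1]) → bbox [13.3,10.1,2.5] .. [20.1,21.7,13.6]
B = cylinder(h=7.9, r=8.6) → bbox [-8.6,-8.6,0] .. [8.6,8.6,7.9]
lo = A.lo+B.lo = [13.3-8.6, 10.1-8.6, 2.5+0] = [4.700,1.500,2.500]
hi = A.hi+B.hi = [20.1+8.6, 21.7+8.6, 13.6+7.9] = [28.700,30.300,21.500]
diag = √(24²+28.8²+19²) = √1766.44 = 42.029

min=[4.700,1.500,2.500] max=[28.700,30.300,21.500] diag=42.029


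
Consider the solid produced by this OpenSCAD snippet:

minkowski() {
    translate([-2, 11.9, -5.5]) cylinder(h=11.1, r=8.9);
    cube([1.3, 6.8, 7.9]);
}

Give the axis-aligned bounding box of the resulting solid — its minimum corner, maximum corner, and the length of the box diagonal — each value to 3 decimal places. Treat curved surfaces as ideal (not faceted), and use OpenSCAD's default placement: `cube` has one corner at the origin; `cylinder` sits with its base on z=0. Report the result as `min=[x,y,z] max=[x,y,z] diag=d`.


min=[-10.900,3.000,-5.500] max=[8.200,27.600,13.500] diag=36.482

A = translate([-2, 11.9, -5.5]) cylinder(h=11.1, r=8.9) → bbox [-10.9,3,-5.5] .. [6.9,20.8,5.6]
B = cube([1.3, 6.8, 7.9]) → bbox [0,0,0] .. [1.3,6.8,7.9]
lo = A.lo+B.lo = [-10.9+0, 3+0, -5.5+0] = [-10.900,3.000,-5.500]
hi = A.hi+B.hi = [6.9+1.3, 20.8+6.8, 5.6+7.9] = [8.200,27.600,13.500]
diag = √(19.1²+24.6²+19²) = √1330.97 = 36.482


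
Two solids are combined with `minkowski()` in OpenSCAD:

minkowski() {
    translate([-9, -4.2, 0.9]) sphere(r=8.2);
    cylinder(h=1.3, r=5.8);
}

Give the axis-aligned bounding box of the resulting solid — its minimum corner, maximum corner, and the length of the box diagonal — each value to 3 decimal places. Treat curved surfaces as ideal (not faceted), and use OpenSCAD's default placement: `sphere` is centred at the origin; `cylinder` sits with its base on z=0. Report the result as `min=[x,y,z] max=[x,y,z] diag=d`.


A = translate([-9, -4.2, 0.9]) sphere(r=8.2) → bbox [-17.2,-12.4,-7.3] .. [-0.8,4,9.1]
B = cylinder(h=1.3, r=5.8) → bbox [-5.8,-5.8,0] .. [5.8,5.8,1.3]
lo = A.lo+B.lo = [-17.2-5.8, -12.4-5.8, -7.3+0] = [-23.000,-18.200,-7.300]
hi = A.hi+B.hi = [-0.8+5.8, 4+5.8, 9.1+1.3] = [5.000,9.800,10.400]
diag = √(28²+28²+17.7²) = √1881.29 = 43.374

min=[-23.000,-18.200,-7.300] max=[5.000,9.800,10.400] diag=43.374


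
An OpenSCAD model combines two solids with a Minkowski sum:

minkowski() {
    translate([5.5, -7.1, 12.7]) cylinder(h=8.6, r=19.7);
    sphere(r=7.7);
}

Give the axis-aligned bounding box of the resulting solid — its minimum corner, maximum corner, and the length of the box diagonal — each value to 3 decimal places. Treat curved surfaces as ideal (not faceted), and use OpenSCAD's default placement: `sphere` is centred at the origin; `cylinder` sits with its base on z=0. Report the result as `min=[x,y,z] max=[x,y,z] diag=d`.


A = translate([5.5, -7.1, 12.7]) cylinder(h=8.6, r=19.7) → bbox [-14.2,-26.8,12.7] .. [25.2,12.6,21.3]
B = sphere(r=7.7) → bbox [-7.7,-7.7,-7.7] .. [7.7,7.7,7.7]
lo = A.lo+B.lo = [-14.2-7.7, -26.8-7.7, 12.7-7.7] = [-21.900,-34.500,5.000]
hi = A.hi+B.hi = [25.2+7.7, 12.6+7.7, 21.3+7.7] = [32.900,20.300,29.000]
diag = √(54.8²+54.8²+24²) = √6582.08 = 81.130

min=[-21.900,-34.500,5.000] max=[32.900,20.300,29.000] diag=81.130


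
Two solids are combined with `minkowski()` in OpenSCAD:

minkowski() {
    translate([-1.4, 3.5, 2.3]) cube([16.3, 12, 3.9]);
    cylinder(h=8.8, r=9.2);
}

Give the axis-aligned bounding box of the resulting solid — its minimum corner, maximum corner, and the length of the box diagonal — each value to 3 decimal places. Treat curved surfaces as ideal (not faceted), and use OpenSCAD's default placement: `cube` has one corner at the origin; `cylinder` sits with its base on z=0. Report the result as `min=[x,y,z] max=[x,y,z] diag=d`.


min=[-10.600,-5.700,2.300] max=[24.100,24.700,15.000] diag=47.849

A = translate([-1.4, 3.5, 2.3]) cube([16.3, 12, 3.9]) → bbox [-1.4,3.5,2.3] .. [14.9,15.5,6.2]
B = cylinder(h=8.8, r=9.2) → bbox [-9.2,-9.2,0] .. [9.2,9.2,8.8]
lo = A.lo+B.lo = [-1.4-9.2, 3.5-9.2, 2.3+0] = [-10.600,-5.700,2.300]
hi = A.hi+B.hi = [14.9+9.2, 15.5+9.2, 6.2+8.8] = [24.100,24.700,15.000]
diag = √(34.7²+30.4²+12.7²) = √2289.54 = 47.849


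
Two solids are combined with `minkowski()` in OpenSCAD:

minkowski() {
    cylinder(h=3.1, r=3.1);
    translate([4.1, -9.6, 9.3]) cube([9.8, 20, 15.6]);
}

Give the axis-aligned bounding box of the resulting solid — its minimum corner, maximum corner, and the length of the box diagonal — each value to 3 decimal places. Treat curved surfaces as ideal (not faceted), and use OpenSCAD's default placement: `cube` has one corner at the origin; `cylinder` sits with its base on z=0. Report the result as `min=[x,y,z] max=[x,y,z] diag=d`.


min=[1.000,-12.700,9.300] max=[17.000,13.500,28.000] diag=35.946

A = translate([4.1, -9.6, 9.3]) cube([9.8, 20, 15.6]) → bbox [4.1,-9.6,9.3] .. [13.9,10.4,24.9]
B = cylinder(h=3.1, r=3.1) → bbox [-3.1,-3.1,0] .. [3.1,3.1,3.1]
lo = A.lo+B.lo = [4.1-3.1, -9.6-3.1, 9.3+0] = [1.000,-12.700,9.300]
hi = A.hi+B.hi = [13.9+3.1, 10.4+3.1, 24.9+3.1] = [17.000,13.500,28.000]
diag = √(16²+26.2²+18.7²) = √1292.13 = 35.946


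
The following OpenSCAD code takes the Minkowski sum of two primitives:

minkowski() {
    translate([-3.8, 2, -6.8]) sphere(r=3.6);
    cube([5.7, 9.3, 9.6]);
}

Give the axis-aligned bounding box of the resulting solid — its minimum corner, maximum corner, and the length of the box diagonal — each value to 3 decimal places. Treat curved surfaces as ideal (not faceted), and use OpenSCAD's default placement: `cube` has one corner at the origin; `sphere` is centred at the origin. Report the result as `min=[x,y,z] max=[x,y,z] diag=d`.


A = translate([-3.8, 2, -6.8]) sphere(r=3.6) → bbox [-7.4,-1.6,-10.4] .. [-0.2,5.6,-3.2]
B = cube([5.7, 9.3, 9.6]) → bbox [0,0,0] .. [5.7,9.3,9.6]
lo = A.lo+B.lo = [-7.4+0, -1.6+0, -10.4+0] = [-7.400,-1.600,-10.400]
hi = A.hi+B.hi = [-0.2+5.7, 5.6+9.3, -3.2+9.6] = [5.500,14.900,6.400]
diag = √(12.9²+16.5²+16.8²) = √720.9 = 26.850

min=[-7.400,-1.600,-10.400] max=[5.500,14.900,6.400] diag=26.850


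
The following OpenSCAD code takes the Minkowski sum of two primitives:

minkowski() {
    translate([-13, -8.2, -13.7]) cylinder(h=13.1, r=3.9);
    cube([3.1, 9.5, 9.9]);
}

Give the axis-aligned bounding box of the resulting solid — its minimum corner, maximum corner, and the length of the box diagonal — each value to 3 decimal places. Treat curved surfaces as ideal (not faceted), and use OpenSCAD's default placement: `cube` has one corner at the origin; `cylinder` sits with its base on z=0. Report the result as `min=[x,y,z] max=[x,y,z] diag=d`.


min=[-16.900,-12.100,-13.700] max=[-6.000,5.200,9.300] diag=30.775

A = translate([-13, -8.2, -13.7]) cylinder(h=13.1, r=3.9) → bbox [-16.9,-12.1,-13.7] .. [-9.1,-4.3,-0.6]
B = cube([3.1, 9.5, 9.9]) → bbox [0,0,0] .. [3.1,9.5,9.9]
lo = A.lo+B.lo = [-16.9+0, -12.1+0, -13.7+0] = [-16.900,-12.100,-13.700]
hi = A.hi+B.hi = [-9.1+3.1, -4.3+9.5, -0.6+9.9] = [-6.000,5.200,9.300]
diag = √(10.9²+17.3²+23²) = √947.1 = 30.775


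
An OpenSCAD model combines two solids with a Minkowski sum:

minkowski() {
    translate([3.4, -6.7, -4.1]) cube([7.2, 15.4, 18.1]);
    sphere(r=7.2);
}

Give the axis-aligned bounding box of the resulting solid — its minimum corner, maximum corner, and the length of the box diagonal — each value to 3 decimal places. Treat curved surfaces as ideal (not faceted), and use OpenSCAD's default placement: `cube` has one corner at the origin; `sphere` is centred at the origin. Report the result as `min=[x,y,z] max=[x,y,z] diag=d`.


min=[-3.800,-13.900,-11.300] max=[17.800,15.900,21.200] diag=49.100

A = translate([3.4, -6.7, -4.1]) cube([7.2, 15.4, 18.1]) → bbox [3.4,-6.7,-4.1] .. [10.6,8.7,14]
B = sphere(r=7.2) → bbox [-7.2,-7.2,-7.2] .. [7.2,7.2,7.2]
lo = A.lo+B.lo = [3.4-7.2, -6.7-7.2, -4.1-7.2] = [-3.800,-13.900,-11.300]
hi = A.hi+B.hi = [10.6+7.2, 8.7+7.2, 14+7.2] = [17.800,15.900,21.200]
diag = √(21.6²+29.8²+32.5²) = √2410.85 = 49.100


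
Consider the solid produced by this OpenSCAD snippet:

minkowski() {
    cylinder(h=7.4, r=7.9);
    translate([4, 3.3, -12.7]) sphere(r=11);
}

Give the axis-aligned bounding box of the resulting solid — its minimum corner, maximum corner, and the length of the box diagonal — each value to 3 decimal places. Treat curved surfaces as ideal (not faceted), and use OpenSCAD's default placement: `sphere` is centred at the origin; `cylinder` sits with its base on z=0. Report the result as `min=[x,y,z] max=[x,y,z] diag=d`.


min=[-14.900,-15.600,-23.700] max=[22.900,22.200,5.700] diag=61.009

A = translate([4, 3.3, -12.7]) sphere(r=11) → bbox [-7,-7.7,-23.7] .. [15,14.3,-1.7]
B = cylinder(h=7.4, r=7.9) → bbox [-7.9,-7.9,0] .. [7.9,7.9,7.4]
lo = A.lo+B.lo = [-7-7.9, -7.7-7.9, -23.7+0] = [-14.900,-15.600,-23.700]
hi = A.hi+B.hi = [15+7.9, 14.3+7.9, -1.7+7.4] = [22.900,22.200,5.700]
diag = √(37.8²+37.8²+29.4²) = √3722.04 = 61.009


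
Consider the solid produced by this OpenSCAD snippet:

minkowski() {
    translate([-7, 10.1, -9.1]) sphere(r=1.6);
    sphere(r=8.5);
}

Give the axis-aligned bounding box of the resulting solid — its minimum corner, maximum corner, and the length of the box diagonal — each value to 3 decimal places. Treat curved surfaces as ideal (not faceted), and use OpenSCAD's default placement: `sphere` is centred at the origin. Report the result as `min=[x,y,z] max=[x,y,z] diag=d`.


A = translate([-7, 10.1, -9.1]) sphere(r=1.6) → bbox [-8.6,8.5,-10.7] .. [-5.4,11.7,-7.5]
B = sphere(r=8.5) → bbox [-8.5,-8.5,-8.5] .. [8.5,8.5,8.5]
lo = A.lo+B.lo = [-8.6-8.5, 8.5-8.5, -10.7-8.5] = [-17.100,0.000,-19.200]
hi = A.hi+B.hi = [-5.4+8.5, 11.7+8.5, -7.5+8.5] = [3.100,20.200,1.000]
diag = √(20.2²+20.2²+20.2²) = √1224.12 = 34.987

min=[-17.100,0.000,-19.200] max=[3.100,20.200,1.000] diag=34.987


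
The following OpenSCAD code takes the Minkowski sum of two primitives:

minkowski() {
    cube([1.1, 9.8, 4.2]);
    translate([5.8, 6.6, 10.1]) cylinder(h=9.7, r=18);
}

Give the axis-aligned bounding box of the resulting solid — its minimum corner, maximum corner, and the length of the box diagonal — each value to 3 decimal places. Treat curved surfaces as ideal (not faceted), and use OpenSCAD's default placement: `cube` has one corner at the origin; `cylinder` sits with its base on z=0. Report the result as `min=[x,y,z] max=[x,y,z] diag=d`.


A = translate([5.8, 6.6, 10.1]) cylinder(h=9.7, r=18) → bbox [-12.2,-11.4,10.1] .. [23.8,24.6,19.8]
B = cube([1.1, 9.8, 4.2]) → bbox [0,0,0] .. [1.1,9.8,4.2]
lo = A.lo+B.lo = [-12.2+0, -11.4+0, 10.1+0] = [-12.200,-11.400,10.100]
hi = A.hi+B.hi = [23.8+1.1, 24.6+9.8, 19.8+4.2] = [24.900,34.400,24.000]
diag = √(37.1²+45.8²+13.9²) = √3667.26 = 60.558

min=[-12.200,-11.400,10.100] max=[24.900,34.400,24.000] diag=60.558


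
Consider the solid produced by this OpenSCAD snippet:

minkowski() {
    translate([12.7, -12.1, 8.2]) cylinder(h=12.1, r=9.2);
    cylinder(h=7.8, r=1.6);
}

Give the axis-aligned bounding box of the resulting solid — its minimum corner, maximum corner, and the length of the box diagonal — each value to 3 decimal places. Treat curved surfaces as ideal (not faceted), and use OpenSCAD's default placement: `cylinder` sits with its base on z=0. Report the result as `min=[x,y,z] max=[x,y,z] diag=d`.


min=[1.900,-22.900,8.200] max=[23.500,-1.300,28.100] diag=36.457

A = translate([12.7, -12.1, 8.2]) cylinder(h=12.1, r=9.2) → bbox [3.5,-21.3,8.2] .. [21.9,-2.9,20.3]
B = cylinder(h=7.8, r=1.6) → bbox [-1.6,-1.6,0] .. [1.6,1.6,7.8]
lo = A.lo+B.lo = [3.5-1.6, -21.3-1.6, 8.2+0] = [1.900,-22.900,8.200]
hi = A.hi+B.hi = [21.9+1.6, -2.9+1.6, 20.3+7.8] = [23.500,-1.300,28.100]
diag = √(21.6²+21.6²+19.9²) = √1329.13 = 36.457


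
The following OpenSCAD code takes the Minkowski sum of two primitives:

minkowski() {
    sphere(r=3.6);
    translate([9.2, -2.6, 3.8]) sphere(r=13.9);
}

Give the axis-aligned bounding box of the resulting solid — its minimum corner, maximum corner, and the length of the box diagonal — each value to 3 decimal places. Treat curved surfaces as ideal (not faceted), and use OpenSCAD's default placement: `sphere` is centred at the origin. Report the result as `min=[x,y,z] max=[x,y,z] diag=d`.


min=[-8.300,-20.100,-13.700] max=[26.700,14.900,21.300] diag=60.622

A = translate([9.2, -2.6, 3.8]) sphere(r=13.9) → bbox [-4.7,-16.5,-10.1] .. [23.1,11.3,17.7]
B = sphere(r=3.6) → bbox [-3.6,-3.6,-3.6] .. [3.6,3.6,3.6]
lo = A.lo+B.lo = [-4.7-3.6, -16.5-3.6, -10.1-3.6] = [-8.300,-20.100,-13.700]
hi = A.hi+B.hi = [23.1+3.6, 11.3+3.6, 17.7+3.6] = [26.700,14.900,21.300]
diag = √(35²+35²+35²) = √3675 = 60.622


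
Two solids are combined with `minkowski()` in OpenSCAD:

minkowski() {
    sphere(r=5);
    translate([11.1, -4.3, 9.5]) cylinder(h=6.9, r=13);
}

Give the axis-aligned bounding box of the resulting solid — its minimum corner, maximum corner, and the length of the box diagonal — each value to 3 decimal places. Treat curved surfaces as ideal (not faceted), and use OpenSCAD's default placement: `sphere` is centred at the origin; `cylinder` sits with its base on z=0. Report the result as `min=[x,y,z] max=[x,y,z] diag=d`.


A = translate([11.1, -4.3, 9.5]) cylinder(h=6.9, r=13) → bbox [-1.9,-17.3,9.5] .. [24.1,8.7,16.4]
B = sphere(r=5) → bbox [-5,-5,-5] .. [5,5,5]
lo = A.lo+B.lo = [-1.9-5, -17.3-5, 9.5-5] = [-6.900,-22.300,4.500]
hi = A.hi+B.hi = [24.1+5, 8.7+5, 16.4+5] = [29.100,13.700,21.400]
diag = √(36²+36²+16.9²) = √2877.61 = 53.643

min=[-6.900,-22.300,4.500] max=[29.100,13.700,21.400] diag=53.643


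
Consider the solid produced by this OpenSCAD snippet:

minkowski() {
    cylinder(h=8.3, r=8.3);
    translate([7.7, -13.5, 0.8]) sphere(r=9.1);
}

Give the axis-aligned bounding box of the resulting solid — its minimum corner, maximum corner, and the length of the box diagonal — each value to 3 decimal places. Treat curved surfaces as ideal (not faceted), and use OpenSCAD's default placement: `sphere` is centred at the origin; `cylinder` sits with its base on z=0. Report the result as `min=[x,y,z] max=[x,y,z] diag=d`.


min=[-9.700,-30.900,-8.300] max=[25.100,3.900,18.200] diag=55.896

A = translate([7.7, -13.5, 0.8]) sphere(r=9.1) → bbox [-1.4,-22.6,-8.3] .. [16.8,-4.4,9.9]
B = cylinder(h=8.3, r=8.3) → bbox [-8.3,-8.3,0] .. [8.3,8.3,8.3]
lo = A.lo+B.lo = [-1.4-8.3, -22.6-8.3, -8.3+0] = [-9.700,-30.900,-8.300]
hi = A.hi+B.hi = [16.8+8.3, -4.4+8.3, 9.9+8.3] = [25.100,3.900,18.200]
diag = √(34.8²+34.8²+26.5²) = √3124.33 = 55.896


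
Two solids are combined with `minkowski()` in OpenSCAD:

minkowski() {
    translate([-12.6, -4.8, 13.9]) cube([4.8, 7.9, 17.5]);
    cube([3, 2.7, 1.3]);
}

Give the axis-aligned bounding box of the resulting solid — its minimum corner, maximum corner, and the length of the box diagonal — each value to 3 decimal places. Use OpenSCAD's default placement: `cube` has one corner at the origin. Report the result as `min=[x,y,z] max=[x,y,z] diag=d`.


A = translate([-12.6, -4.8, 13.9]) cube([4.8, 7.9, 17.5]) → bbox [-12.6,-4.8,13.9] .. [-7.8,3.1,31.4]
B = cube([3, 2.7, 1.3]) → bbox [0,0,0] .. [3,2.7,1.3]
lo = A.lo+B.lo = [-12.6+0, -4.8+0, 13.9+0] = [-12.600,-4.800,13.900]
hi = A.hi+B.hi = [-7.8+3, 3.1+2.7, 31.4+1.3] = [-4.800,5.800,32.700]
diag = √(7.8²+10.6²+18.8²) = √526.64 = 22.949

min=[-12.600,-4.800,13.900] max=[-4.800,5.800,32.700] diag=22.949


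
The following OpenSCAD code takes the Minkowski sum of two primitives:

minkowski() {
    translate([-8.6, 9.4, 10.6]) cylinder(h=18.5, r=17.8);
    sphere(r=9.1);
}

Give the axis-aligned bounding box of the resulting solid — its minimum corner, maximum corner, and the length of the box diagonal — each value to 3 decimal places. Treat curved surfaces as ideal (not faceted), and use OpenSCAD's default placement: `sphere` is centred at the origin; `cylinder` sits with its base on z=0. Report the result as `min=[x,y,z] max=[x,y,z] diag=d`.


min=[-35.500,-17.500,1.500] max=[18.300,36.300,38.200] diag=84.473

A = translate([-8.6, 9.4, 10.6]) cylinder(h=18.5, r=17.8) → bbox [-26.4,-8.4,10.6] .. [9.2,27.2,29.1]
B = sphere(r=9.1) → bbox [-9.1,-9.1,-9.1] .. [9.1,9.1,9.1]
lo = A.lo+B.lo = [-26.4-9.1, -8.4-9.1, 10.6-9.1] = [-35.500,-17.500,1.500]
hi = A.hi+B.hi = [9.2+9.1, 27.2+9.1, 29.1+9.1] = [18.300,36.300,38.200]
diag = √(53.8²+53.8²+36.7²) = √7135.77 = 84.473


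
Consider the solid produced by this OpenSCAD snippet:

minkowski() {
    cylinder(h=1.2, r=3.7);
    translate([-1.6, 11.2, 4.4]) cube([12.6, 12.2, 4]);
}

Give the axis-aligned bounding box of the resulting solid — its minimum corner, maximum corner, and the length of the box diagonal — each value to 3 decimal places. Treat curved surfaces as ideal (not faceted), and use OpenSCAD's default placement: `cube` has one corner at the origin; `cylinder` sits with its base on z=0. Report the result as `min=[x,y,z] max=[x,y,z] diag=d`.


A = translate([-1.6, 11.2, 4.4]) cube([12.6, 12.2, 4]) → bbox [-1.6,11.2,4.4] .. [11,23.4,8.4]
B = cylinder(h=1.2, r=3.7) → bbox [-3.7,-3.7,0] .. [3.7,3.7,1.2]
lo = A.lo+B.lo = [-1.6-3.7, 11.2-3.7, 4.4+0] = [-5.300,7.500,4.400]
hi = A.hi+B.hi = [11+3.7, 23.4+3.7, 8.4+1.2] = [14.700,27.100,9.600]
diag = √(20²+19.6²+5.2²) = √811.2 = 28.482

min=[-5.300,7.500,4.400] max=[14.700,27.100,9.600] diag=28.482


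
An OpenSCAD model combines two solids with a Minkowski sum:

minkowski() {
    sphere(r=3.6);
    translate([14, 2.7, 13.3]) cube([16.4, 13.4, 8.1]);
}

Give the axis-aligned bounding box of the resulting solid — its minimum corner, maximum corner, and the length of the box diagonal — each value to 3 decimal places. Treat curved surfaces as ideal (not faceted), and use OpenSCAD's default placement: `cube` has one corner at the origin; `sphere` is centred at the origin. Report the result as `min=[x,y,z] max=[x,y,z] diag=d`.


A = translate([14, 2.7, 13.3]) cube([16.4, 13.4, 8.1]) → bbox [14,2.7,13.3] .. [30.4,16.1,21.4]
B = sphere(r=3.6) → bbox [-3.6,-3.6,-3.6] .. [3.6,3.6,3.6]
lo = A.lo+B.lo = [14-3.6, 2.7-3.6, 13.3-3.6] = [10.400,-0.900,9.700]
hi = A.hi+B.hi = [30.4+3.6, 16.1+3.6, 21.4+3.6] = [34.000,19.700,25.000]
diag = √(23.6²+20.6²+15.3²) = √1215.41 = 34.863

min=[10.400,-0.900,9.700] max=[34.000,19.700,25.000] diag=34.863


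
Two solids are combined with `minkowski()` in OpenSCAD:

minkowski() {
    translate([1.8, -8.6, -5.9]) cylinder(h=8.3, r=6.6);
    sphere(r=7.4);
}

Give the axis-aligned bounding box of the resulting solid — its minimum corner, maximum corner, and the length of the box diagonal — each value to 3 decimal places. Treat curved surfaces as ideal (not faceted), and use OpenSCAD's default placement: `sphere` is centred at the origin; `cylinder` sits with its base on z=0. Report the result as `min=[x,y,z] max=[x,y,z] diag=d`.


min=[-12.200,-22.600,-13.300] max=[15.800,5.400,9.800] diag=45.843

A = translate([1.8, -8.6, -5.9]) cylinder(h=8.3, r=6.6) → bbox [-4.8,-15.2,-5.9] .. [8.4,-2,2.4]
B = sphere(r=7.4) → bbox [-7.4,-7.4,-7.4] .. [7.4,7.4,7.4]
lo = A.lo+B.lo = [-4.8-7.4, -15.2-7.4, -5.9-7.4] = [-12.200,-22.600,-13.300]
hi = A.hi+B.hi = [8.4+7.4, -2+7.4, 2.4+7.4] = [15.800,5.400,9.800]
diag = √(28²+28²+23.1²) = √2101.61 = 45.843


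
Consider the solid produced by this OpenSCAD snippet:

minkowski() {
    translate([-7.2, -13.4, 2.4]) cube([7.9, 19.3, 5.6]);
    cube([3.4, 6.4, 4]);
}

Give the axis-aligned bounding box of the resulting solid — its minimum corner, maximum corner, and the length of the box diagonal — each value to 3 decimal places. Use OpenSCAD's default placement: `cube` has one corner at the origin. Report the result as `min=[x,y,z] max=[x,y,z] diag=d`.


A = translate([-7.2, -13.4, 2.4]) cube([7.9, 19.3, 5.6]) → bbox [-7.2,-13.4,2.4] .. [0.7,5.9,8]
B = cube([3.4, 6.4, 4]) → bbox [0,0,0] .. [3.4,6.4,4]
lo = A.lo+B.lo = [-7.2+0, -13.4+0, 2.4+0] = [-7.200,-13.400,2.400]
hi = A.hi+B.hi = [0.7+3.4, 5.9+6.4, 8+4] = [4.100,12.300,12.000]
diag = √(11.3²+25.7²+9.6²) = √880.34 = 29.671

min=[-7.200,-13.400,2.400] max=[4.100,12.300,12.000] diag=29.671


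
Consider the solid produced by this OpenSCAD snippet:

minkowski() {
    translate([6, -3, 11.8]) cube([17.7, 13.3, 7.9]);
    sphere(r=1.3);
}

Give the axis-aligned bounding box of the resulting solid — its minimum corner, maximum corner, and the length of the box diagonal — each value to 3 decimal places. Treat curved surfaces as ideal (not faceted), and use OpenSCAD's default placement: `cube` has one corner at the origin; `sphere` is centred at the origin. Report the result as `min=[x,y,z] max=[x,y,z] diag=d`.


min=[4.700,-4.300,10.500] max=[25.000,11.600,21.000] diag=27.842

A = translate([6, -3, 11.8]) cube([17.7, 13.3, 7.9]) → bbox [6,-3,11.8] .. [23.7,10.3,19.7]
B = sphere(r=1.3) → bbox [-1.3,-1.3,-1.3] .. [1.3,1.3,1.3]
lo = A.lo+B.lo = [6-1.3, -3-1.3, 11.8-1.3] = [4.700,-4.300,10.500]
hi = A.hi+B.hi = [23.7+1.3, 10.3+1.3, 19.7+1.3] = [25.000,11.600,21.000]
diag = √(20.3²+15.9²+10.5²) = √775.15 = 27.842
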